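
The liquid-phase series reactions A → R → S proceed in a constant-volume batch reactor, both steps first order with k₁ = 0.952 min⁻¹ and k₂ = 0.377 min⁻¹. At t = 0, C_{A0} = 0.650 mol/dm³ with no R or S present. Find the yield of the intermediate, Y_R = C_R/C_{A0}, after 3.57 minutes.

0.376

For first-order series with pure A initially, C_R(t) = k₁C_{A0}/(k₂−k₁)·(e^(−k₁t) − e^(−k₂t)).
e^(−k₁t) = e^(−0.952×3.57) = e^(−3.399) = 0.03342; e^(−k₂t) = e^(−1.346) = 0.2603.
C_R = 0.952×0.650/(0.377−0.952) × (0.03342−0.2603) = (-1.076)×(-0.2269) = 0.2442 mol/dm³.
Y_R = C_R/C_{A0} = 0.2442/0.650 = 0.376.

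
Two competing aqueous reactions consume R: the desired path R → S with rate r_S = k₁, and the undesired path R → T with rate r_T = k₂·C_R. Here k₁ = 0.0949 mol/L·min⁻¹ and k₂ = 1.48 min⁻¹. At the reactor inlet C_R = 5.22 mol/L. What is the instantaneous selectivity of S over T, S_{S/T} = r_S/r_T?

0.0123

S_{S/T} = r_S/r_T = (k₁)/(k₂·C_R) = (k₁/k₂)·C_R⁻¹.
= (0.0949) / (1.48×5.220) = 0.09490/7.726 = 0.0123.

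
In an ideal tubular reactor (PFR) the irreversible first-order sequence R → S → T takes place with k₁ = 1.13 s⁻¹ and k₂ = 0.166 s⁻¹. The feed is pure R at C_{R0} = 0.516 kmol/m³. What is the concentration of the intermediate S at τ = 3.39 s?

0.331 kmol/m³

Solving the coupled first-order balances gives C_S(τ) = [k₁/(k₂−k₁)]·C_{R0}·(e^(−k₁τ) − e^(−k₂τ)).
e^(−k₁τ) = e^(−1.13×3.39) = e^(−3.831) = 0.02169; e^(−k₂τ) = e^(−0.5627) = 0.5696.
C_S = 1.13×0.516/(0.166−1.13) × (0.02169−0.5696) = (-0.6049)×(-0.5480) = 0.3314 kmol/m³.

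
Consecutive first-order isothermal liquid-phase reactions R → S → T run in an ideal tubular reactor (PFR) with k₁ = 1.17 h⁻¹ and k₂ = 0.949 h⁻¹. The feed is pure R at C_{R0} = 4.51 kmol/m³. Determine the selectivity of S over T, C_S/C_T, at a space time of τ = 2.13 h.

0.403

For first-order series with pure R initially, C_S(τ) = k₁C_{R0}/(k₂−k₁)·(e^(−k₁τ) − e^(−k₂τ)).
e^(−k₁τ) = e^(−1.17×2.13) = e^(−2.492) = 0.08274; e^(−k₂τ) = e^(−2.021) = 0.1325.
C_S = 1.17×4.51/(0.949−1.17) × (0.08274−0.1325) = (-23.88)×(-0.04974) = 1.188 kmol/m³.
C_R = C_{R0}e^(−k₁τ) = 0.3731 kmol/m³, so C_T = C_{R0}−C_R−C_S = 2.949 kmol/m³; C_S/C_T = 0.403.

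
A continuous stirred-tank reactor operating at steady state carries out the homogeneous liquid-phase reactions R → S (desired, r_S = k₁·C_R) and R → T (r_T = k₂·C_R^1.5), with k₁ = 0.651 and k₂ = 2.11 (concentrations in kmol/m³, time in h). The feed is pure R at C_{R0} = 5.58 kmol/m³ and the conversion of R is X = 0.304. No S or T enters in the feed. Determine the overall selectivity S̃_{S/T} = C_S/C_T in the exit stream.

0.157

Exit C_R = C_{R0}(1−X) = 5.58×0.696 = 3.884 kmol/m³.
Rates in a CSTR are evaluated at the outlet concentration: r_S = 0.651×3.884 = 2.528, r_T = 2.11×3.884^1.5 = 16.15.
Overall selectivity = C_S/C_T = r_Sτ/(r_Tτ) = r_S/r_T = 0.157.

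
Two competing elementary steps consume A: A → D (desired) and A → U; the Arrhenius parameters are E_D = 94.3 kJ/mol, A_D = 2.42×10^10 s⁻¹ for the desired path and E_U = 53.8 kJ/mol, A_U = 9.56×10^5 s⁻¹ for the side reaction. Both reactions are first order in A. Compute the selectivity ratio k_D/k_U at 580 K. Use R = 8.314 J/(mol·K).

Since both paths have the same order in A, the concentration cancels and S_{D/U} = k_D/k_U = (A_D/A_U)·exp[(E_U−E_D)/(RT)].
(E_U−E_D)/(RT) = (53.8−94.3)×10³/(8.314×580) = -40500/4822 = -8.399.
k_D/k_U = (2.42×10^10/9.56×10^5)·exp(-8.399) = 25314 × 2.251×10^-4 = 5.70.

5.70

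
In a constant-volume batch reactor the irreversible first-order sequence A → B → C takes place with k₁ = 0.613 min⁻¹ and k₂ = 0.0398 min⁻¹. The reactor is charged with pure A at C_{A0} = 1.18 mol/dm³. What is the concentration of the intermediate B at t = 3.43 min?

The intermediate concentration in a first-order A→B→C sequence is C_B = k₁C_{A0}(e^(−k₁t) − e^(−k₂t))/(k₂−k₁).
e^(−k₁t) = e^(−0.613×3.43) = e^(−2.103) = 0.1221; e^(−k₂t) = e^(−0.1365) = 0.8724.
C_B = 0.613×1.18/(0.0398−0.613) × (0.1221−0.8724) = (-1.262)×(-0.7503) = 0.9468 mol/dm³.

0.947 mol/dm³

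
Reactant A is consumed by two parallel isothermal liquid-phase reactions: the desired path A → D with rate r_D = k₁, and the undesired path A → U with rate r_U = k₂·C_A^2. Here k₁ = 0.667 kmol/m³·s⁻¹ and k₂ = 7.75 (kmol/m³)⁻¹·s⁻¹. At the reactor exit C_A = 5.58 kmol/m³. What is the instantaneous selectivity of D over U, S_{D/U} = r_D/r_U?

0.00276

S_{D/U} = r_D/r_U = (k₁)/(k₂·C_A^2) = (k₁/k₂)·C_A^-2.
= (0.667) / (7.75×5.580^2) = 0.6670/241.3 = 0.00276.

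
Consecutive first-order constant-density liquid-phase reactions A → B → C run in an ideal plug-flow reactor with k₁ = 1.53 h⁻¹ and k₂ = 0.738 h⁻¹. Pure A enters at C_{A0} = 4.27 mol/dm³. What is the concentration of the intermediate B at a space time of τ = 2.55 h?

1.09 mol/dm³

The intermediate concentration in a first-order A→B→C sequence is C_B = k₁C_{A0}(e^(−k₁τ) − e^(−k₂τ))/(k₂−k₁).
e^(−k₁τ) = e^(−1.53×2.55) = e^(−3.901) = 0.02021; e^(−k₂τ) = e^(−1.882) = 0.1523.
C_B = 1.53×4.27/(0.738−1.53) × (0.02021−0.1523) = (-8.249)×(-0.1321) = 1.090 mol/dm³.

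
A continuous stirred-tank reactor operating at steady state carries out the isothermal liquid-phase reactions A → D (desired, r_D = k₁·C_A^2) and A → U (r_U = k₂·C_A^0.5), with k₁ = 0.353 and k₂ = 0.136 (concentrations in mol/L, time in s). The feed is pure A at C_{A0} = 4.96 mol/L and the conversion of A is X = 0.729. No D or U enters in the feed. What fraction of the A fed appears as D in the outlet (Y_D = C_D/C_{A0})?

0.584

Exit C_A = C_{A0}(1−X) = 4.96×0.271 = 1.344 mol/L.
Rates in a CSTR are evaluated at the outlet concentration: r_D = 0.353×1.344^2 = 0.6378, r_U = 0.136×1.344^0.5 = 0.1577.
Fraction of consumed A going to D: r_D/(r_D+r_U) = 0.8018.
C_D = 0.8018·C_{A0}·X = 0.8018×4.96×0.729 = 2.90 mol/L; Y_D = C_D/C_{A0} = 0.584.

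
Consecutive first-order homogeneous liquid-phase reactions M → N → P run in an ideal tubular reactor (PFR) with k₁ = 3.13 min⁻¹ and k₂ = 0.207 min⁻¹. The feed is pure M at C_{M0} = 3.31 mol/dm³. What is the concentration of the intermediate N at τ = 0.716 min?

2.68 mol/dm³

The intermediate concentration in a first-order A→B→C sequence is C_N = k₁C_{M0}(e^(−k₁τ) − e^(−k₂τ))/(k₂−k₁).
e^(−k₁τ) = e^(−3.13×0.716) = e^(−2.241) = 0.1063; e^(−k₂τ) = e^(−0.1482) = 0.8622.
C_N = 3.13×3.31/(0.207−3.13) × (0.1063−0.8622) = (-3.544)×(-0.7559) = 2.679 mol/dm³.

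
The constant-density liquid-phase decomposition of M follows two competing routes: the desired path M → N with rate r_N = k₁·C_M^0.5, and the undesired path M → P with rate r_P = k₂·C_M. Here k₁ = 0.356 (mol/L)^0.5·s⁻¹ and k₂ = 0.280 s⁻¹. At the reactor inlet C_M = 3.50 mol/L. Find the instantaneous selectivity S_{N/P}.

S_{N/P} = r_N/r_P = (k₁·C_M^0.5)/(k₂·C_M) = (k₁/k₂)·C_M^-0.5.
= (0.356×3.500^0.5) / (0.280×3.500) = 0.6660/0.9800 = 0.680.

0.680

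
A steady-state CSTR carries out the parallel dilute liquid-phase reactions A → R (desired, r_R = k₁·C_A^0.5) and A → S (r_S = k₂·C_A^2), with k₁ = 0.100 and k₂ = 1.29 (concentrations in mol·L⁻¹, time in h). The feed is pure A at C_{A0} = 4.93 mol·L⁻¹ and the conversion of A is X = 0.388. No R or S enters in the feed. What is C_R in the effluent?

0.0279 mol·L⁻¹

Exit C_A = C_{A0}(1−X) = 4.93×0.612 = 3.017 mol·L⁻¹.
Rates in a CSTR are evaluated at the outlet concentration: r_R = 0.100×3.017^0.5 = 0.1737, r_S = 1.29×3.017^2 = 11.74.
Fraction of consumed A going to R: r_R/(r_R+r_S) = 0.01458.
C_R = 0.01458·C_{A0}·X = 0.01458×4.93×0.388 = 0.0279 mol·L⁻¹.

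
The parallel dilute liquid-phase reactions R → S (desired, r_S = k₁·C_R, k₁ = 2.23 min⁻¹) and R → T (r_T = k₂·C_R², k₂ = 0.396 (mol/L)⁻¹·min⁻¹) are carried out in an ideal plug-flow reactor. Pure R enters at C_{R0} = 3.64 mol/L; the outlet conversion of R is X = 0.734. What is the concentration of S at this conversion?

1.91 mol/L

C_R = C_{R0}(1−X) = 0.9682 mol/L.
Along a PFR/batch, dC_S/dC_R = −r_S/(r_S+r_T) = −k₁/(k₁+k₂·C_R).
Integrating from C_{R0} to C_R: C_S = (2.23/0.396)·ln[(2.23+0.396·3.64)/(2.23+0.396·0.968)] = 5.631·ln(3.671/2.613) = 1.914 mol/L.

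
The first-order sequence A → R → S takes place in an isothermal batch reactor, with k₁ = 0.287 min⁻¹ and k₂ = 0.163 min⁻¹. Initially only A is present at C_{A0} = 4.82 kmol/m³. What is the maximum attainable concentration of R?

At the optimum, C_{R,max}/C_{A0} = (k₁/k₂)^[k₂/(k₂−k₁)].
= (0.287/0.163)^(0.163/(0.163−0.287)) = (1.761)^(-1.315) = 0.4754.
C_{R,max} = 0.4754×4.82 = 2.29 kmol/m³.

2.29 kmol/m³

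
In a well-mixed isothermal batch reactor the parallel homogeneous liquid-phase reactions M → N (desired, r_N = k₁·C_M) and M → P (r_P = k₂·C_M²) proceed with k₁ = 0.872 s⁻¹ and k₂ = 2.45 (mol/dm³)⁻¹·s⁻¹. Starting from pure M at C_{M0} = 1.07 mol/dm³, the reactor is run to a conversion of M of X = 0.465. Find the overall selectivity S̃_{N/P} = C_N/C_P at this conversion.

C_M = C_{M0}(1−X) = 0.5724 mol/dm³.
Along a PFR/batch, dC_N/dC_M = −r_N/(r_N+r_P) = −k₁/(k₁+k₂·C_M).
Integrating from C_{M0} to C_M: C_N = (0.872/2.45)·ln[(0.872+2.45·1.07)/(0.872+2.45·0.572)] = 0.3559·ln(3.494/2.275) = 0.1527 mol/dm³.
C_P = (C_{M0}−C_M)−C_N = 0.3448 mol/dm³; S̃_{N/P} = 0.1527/0.3448 = 0.443.

0.443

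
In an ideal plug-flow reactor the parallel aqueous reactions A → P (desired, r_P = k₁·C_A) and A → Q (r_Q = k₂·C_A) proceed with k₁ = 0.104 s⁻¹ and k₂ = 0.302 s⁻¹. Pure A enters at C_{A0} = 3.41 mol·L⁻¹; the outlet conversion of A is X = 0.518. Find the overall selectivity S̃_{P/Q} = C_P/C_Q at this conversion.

0.344

C_A = C_{A0}(1−X) = 1.644 mol·L⁻¹.
Both paths are first order in A, so the instantaneous fraction to P is constant: dC_P/d(−C_A) = k₁/(k₁+k₂) = 0.2562.
C_P = 0.2562·(C_{A0}−C_A) = 0.2562×1.766 = 0.452 mol·L⁻¹.
C_Q = (C_{A0}−C_A)−C_P = 1.314 mol·L⁻¹; S̃_{P/Q} = 0.4525/1.314 = 0.344.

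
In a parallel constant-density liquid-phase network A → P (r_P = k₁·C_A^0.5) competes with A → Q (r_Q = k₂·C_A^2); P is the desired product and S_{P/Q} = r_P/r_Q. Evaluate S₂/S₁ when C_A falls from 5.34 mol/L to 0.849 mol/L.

S_{P/Q} = (k₁/k₂)·C_A^-1.5, so S₂/S₁ = (C_{A,2}/C_{A,1})^-1.5.
= (0.849/5.34)^(-1.5) = (0.1590)^(-1.5) = 15.8.

15.8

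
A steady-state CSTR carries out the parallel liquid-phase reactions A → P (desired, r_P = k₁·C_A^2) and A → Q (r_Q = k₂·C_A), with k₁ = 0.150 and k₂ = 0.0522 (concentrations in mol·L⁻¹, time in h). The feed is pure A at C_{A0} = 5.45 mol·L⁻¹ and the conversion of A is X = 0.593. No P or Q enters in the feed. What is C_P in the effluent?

Exit C_A = C_{A0}(1−X) = 5.45×0.407 = 2.218 mol·L⁻¹.
A CSTR operates uniformly at the exit composition, giving r_P = 0.7380 and r_Q = 0.1158 (each k·C_A^n at C_A = 2.218).
Fraction of consumed A going to P: r_P/(r_P+r_Q) = 0.8644.
C_P = 0.8644·C_{A0}·X = 0.8644×5.45×0.593 = 2.79 mol·L⁻¹.

2.79 mol·L⁻¹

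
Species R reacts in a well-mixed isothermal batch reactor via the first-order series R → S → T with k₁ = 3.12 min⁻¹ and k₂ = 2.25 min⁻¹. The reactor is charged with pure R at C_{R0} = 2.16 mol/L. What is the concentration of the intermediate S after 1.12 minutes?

Solving the coupled first-order balances gives C_S(t) = [k₁/(k₂−k₁)]·C_{R0}·(e^(−k₁t) − e^(−k₂t)).
e^(−k₁t) = e^(−3.12×1.12) = e^(−3.494) = 0.03037; e^(−k₂t) = e^(−2.520) = 0.08046.
C_S = 3.12×2.16/(2.25−3.12) × (0.03037−0.08046) = (-7.746)×(-0.05009) = 0.3880 mol/L.

0.388 mol/L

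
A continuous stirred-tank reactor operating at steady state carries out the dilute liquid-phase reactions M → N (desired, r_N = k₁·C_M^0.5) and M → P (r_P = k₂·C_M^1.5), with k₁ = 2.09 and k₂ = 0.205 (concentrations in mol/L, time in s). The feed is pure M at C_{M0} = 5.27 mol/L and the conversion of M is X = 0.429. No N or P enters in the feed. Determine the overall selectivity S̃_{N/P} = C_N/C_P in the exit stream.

Exit C_M = C_{M0}(1−X) = 5.27×0.571 = 3.009 mol/L.
Rates in a CSTR are evaluated at the outlet concentration: r_N = 2.09×3.009^0.5 = 3.626, r_P = 0.205×3.009^1.5 = 1.070.
Overall selectivity = C_N/C_P = r_Nτ/(r_Pτ) = r_N/r_P = 3.39.

3.39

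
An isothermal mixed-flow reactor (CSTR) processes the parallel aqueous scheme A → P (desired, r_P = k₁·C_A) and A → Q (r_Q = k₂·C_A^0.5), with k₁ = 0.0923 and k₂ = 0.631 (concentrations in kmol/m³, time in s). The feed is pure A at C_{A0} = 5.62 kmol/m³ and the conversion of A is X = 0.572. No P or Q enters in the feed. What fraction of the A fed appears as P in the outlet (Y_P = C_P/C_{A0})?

Exit C_A = C_{A0}(1−X) = 5.62×0.428 = 2.405 kmol/m³.
A CSTR operates uniformly at the exit composition, giving r_P = 0.2220 and r_Q = 0.9786 (each k·C_A^n at C_A = 2.405).
Fraction of consumed A going to P: r_P/(r_P+r_Q) = 0.1849.
C_P = 0.1849·C_{A0}·X = 0.1849×5.62×0.572 = 0.594 kmol/m³; Y_P = C_P/C_{A0} = 0.106.

0.106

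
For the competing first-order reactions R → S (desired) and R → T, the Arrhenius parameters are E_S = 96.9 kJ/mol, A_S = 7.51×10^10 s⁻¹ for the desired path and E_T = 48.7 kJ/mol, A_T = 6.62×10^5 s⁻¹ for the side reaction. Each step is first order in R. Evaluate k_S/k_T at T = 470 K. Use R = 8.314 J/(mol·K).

k_S/k_T = (A_S/A_T)·exp[−(E_S−E_T)/(RT)] = (A_S/A_T)·exp[(E_T−E_S)/(RT)].
(E_T−E_S)/(RT) = (48.7−96.9)×10³/(8.314×470) = -48200/3908 = -12.34.
k_S/k_T = (7.51×10^10/6.62×10^5)·exp(-12.34) = 1.134×10^5 × 4.395×10^-6 = 0.499.
Since E_S > E_T, raising the temperature improves selectivity toward S.

0.499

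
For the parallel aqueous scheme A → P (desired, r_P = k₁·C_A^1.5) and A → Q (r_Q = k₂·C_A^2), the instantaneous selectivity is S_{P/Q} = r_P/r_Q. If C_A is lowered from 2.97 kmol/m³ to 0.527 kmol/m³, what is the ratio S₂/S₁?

S_{P/Q} = (k₁/k₂)·C_A^-0.5, so S₂/S₁ = (C_{A,2}/C_{A,1})^-0.5.
= (0.527/2.97)^(-0.5) = (0.1774)^(-0.5) = 2.37.
Selectivity toward P rises as C_A falls — low-concentration operation is favoured.

2.37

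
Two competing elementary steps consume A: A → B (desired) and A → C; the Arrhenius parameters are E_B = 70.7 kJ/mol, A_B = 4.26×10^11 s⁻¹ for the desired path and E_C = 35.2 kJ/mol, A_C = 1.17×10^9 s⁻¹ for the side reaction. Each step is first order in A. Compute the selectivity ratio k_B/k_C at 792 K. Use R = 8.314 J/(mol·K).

With equal orders, S_{B/C} = k_B/k_C = (A_B/A_C)·exp[(E_C−E_B)/(RT)].
(E_C−E_B)/(RT) = (35.2−70.7)×10³/(8.314×792) = -35500/6585 = -5.391.
k_B/k_C = (4.26×10^11/1.17×10^9)·exp(-5.391) = 364.1 × 0.004556 = 1.66.
Since E_B > E_C, raising the temperature improves selectivity toward B.

1.66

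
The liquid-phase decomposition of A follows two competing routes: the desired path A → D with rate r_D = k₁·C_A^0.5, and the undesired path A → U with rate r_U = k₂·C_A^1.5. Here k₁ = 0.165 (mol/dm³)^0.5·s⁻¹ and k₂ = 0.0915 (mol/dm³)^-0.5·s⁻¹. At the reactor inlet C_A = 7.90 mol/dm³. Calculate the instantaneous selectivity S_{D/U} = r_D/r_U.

0.228

S_{D/U} = r_D/r_U = (k₁·C_A^0.5)/(k₂·C_A^1.5) = (k₁/k₂)·C_A⁻¹.
= (0.165×7.900^0.5) / (0.0915×7.900^1.5) = 0.4638/2.032 = 0.228.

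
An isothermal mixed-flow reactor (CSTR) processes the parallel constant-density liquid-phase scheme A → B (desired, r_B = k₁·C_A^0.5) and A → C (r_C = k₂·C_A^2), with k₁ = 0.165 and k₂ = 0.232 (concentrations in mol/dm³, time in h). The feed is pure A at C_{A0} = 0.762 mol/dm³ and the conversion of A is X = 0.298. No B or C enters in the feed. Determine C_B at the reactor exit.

Exit C_A = C_{A0}(1−X) = 0.762×0.702 = 0.5349 mol/dm³.
In a CSTR the entire volume is at exit conditions, so r_B = 0.165×0.5349^0.5 = 0.1207 and r_C = 0.232×0.5349^2 = 0.06639.
Fraction of consumed A going to B: r_B/(r_B+r_C) = 0.6451.
C_B = 0.6451·C_{A0}·X = 0.6451×0.762×0.298 = 0.146 mol/dm³.

0.146 mol/dm³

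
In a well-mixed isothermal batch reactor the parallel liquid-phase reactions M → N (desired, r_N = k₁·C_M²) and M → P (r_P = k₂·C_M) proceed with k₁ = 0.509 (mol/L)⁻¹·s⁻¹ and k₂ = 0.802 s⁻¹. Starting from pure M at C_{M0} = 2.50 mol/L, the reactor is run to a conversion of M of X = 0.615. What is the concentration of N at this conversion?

C_M = C_{M0}(1−X) = 0.9625 mol/L.
Along a PFR/batch, dC_P/dC_M = −r_P/(r_N+r_P) = −k₂/(k₂+k₁·C_M).
Integrating from C_{M0} to C_M: C_P = (0.802/0.509)·ln[(0.802+0.509·2.50)/(0.802+0.509·0.963)] = 1.576·ln(2.075/1.292) = 0.7462 mol/L.
Then C_N = (C_{M0}−C_M) − C_P = 1.538 − 0.7462 = 0.7913 mol/L.

0.791 mol/L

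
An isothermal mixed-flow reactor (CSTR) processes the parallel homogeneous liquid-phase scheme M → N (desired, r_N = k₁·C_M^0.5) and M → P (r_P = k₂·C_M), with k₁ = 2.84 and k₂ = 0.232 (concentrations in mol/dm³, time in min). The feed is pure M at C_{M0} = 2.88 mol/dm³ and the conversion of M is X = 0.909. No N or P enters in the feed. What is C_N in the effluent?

Exit C_M = C_{M0}(1−X) = 2.88×0.0910 = 0.2621 mol/dm³.
A CSTR operates uniformly at the exit composition, giving r_N = 1.454 and r_P = 0.06080 (each k·C_M^n at C_M = 0.2621).
Fraction of consumed M going to N: r_N/(r_N+r_P) = 0.9599.
C_N = 0.9599·C_{M0}·X = 0.9599×2.88×0.909 = 2.51 mol/dm³.

2.51 mol/dm³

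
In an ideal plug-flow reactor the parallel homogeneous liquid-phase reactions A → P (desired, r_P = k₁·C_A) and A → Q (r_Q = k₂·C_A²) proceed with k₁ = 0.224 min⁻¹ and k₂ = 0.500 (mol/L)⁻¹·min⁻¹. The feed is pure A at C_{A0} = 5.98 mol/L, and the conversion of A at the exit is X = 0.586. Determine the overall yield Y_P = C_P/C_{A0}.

C_A = C_{A0}(1−X) = 2.476 mol/L.
Along a PFR/batch, dC_P/dC_A = −r_P/(r_P+r_Q) = −k₁/(k₁+k₂·C_A).
Integrating from C_{A0} to C_A: C_P = (0.224/0.500)·ln[(0.224+0.500·5.98)/(0.224+0.500·2.48)] = 0.4480·ln(3.214/1.462) = 0.3529 mol/L.
Y_P = C_P/C_{A0} = 0.3529/5.98 = 0.0590.

0.0590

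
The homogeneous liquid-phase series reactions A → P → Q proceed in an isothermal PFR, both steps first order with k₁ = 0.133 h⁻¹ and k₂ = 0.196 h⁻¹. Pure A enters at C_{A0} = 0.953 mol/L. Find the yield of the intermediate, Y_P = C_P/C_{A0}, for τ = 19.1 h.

Solving the coupled first-order balances gives C_P(τ) = [k₁/(k₂−k₁)]·C_{A0}·(e^(−k₁τ) − e^(−k₂τ)).
e^(−k₁τ) = e^(−0.133×19.1) = e^(−2.540) = 0.07884; e^(−k₂τ) = e^(−3.744) = 0.02367.
C_P = 0.133×0.953/(0.196−0.133) × (0.07884−0.02367) = 2.012×0.05517 = 0.1110 mol/L.
Y_P = C_P/C_{A0} = 0.1110/0.953 = 0.116.

0.116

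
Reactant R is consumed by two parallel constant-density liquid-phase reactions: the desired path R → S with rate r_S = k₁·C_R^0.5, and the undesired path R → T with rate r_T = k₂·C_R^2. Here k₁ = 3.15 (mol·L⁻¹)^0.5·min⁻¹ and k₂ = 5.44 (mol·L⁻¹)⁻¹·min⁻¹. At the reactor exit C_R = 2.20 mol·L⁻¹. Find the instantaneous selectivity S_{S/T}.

0.177

S_{S/T} = r_S/r_T = (k₁·C_R^0.5)/(k₂·C_R^2) = (k₁/k₂)·C_R^-1.5.
= (3.15×2.200^0.5) / (5.44×2.200^2) = 4.672/26.33 = 0.177.
The undesired path is higher order in R, so low C_R (CSTR or dilute feed) favours S.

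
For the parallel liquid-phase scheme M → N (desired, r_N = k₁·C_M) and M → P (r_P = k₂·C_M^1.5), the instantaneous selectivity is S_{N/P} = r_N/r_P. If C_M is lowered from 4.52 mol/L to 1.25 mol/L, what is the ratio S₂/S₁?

1.90

S_{N/P} = (k₁/k₂)·C_M^-0.5, so S₂/S₁ = (C_{M,2}/C_{M,1})^-0.5.
= (1.25/4.52)^(-0.5) = (0.2765)^(-0.5) = 1.90.
Selectivity toward N rises as C_M falls — low-concentration operation is favoured.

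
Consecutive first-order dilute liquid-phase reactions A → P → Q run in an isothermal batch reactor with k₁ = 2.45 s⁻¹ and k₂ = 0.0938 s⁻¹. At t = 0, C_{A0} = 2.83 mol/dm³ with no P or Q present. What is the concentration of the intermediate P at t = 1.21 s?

2.48 mol/dm³

The intermediate concentration in a first-order A→B→C sequence is C_P = k₁C_{A0}(e^(−k₁t) − e^(−k₂t))/(k₂−k₁).
e^(−k₁t) = e^(−2.45×1.21) = e^(−2.965) = 0.05159; e^(−k₂t) = e^(−0.1135) = 0.8927.
C_P = 2.45×2.83/(0.0938−2.45) × (0.05159−0.8927) = (-2.943)×(-0.8411) = 2.475 mol/dm³.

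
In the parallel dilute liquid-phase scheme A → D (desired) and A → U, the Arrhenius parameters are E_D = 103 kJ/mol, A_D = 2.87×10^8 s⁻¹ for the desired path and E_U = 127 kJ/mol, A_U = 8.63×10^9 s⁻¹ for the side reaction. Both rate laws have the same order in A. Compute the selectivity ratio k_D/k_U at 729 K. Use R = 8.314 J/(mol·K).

With equal orders, S_{D/U} = k_D/k_U = (A_D/A_U)·exp[(E_U−E_D)/(RT)].
(E_U−E_D)/(RT) = (127−103)×10³/(8.314×729) = 24000/6061 = 3.960.
k_D/k_U = (2.87×10^8/8.63×10^9)·exp(3.960) = 0.03326 × 52.45 = 1.74.

1.74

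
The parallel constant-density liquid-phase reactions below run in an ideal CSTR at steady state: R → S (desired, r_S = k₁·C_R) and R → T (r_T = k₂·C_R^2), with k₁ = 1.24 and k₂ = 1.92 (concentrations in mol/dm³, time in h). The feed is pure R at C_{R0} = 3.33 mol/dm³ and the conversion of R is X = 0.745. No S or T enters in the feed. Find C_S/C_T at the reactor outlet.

0.761

Exit C_R = C_{R0}(1−X) = 3.33×0.255 = 0.8492 mol/dm³.
A CSTR operates uniformly at the exit composition, giving r_S = 1.053 and r_T = 1.384 (each k·C_R^n at C_R = 0.8492).
Overall selectivity = C_S/C_T = r_Sτ/(r_Tτ) = r_S/r_T = 0.761.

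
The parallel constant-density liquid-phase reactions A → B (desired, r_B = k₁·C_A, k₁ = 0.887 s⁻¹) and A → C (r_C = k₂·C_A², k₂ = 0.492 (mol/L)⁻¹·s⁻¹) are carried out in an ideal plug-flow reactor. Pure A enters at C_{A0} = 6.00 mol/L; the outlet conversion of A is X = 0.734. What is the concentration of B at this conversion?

1.50 mol/L

C_A = C_{A0}(1−X) = 1.596 mol/L.
Along a PFR/batch, dC_B/dC_A = −r_B/(r_B+r_C) = −k₁/(k₁+k₂·C_A).
Integrating from C_{A0} to C_A: C_B = (0.887/0.492)·ln[(0.887+0.492·6.00)/(0.887+0.492·1.60)] = 1.803·ln(3.839/1.672) = 1.498 mol/L.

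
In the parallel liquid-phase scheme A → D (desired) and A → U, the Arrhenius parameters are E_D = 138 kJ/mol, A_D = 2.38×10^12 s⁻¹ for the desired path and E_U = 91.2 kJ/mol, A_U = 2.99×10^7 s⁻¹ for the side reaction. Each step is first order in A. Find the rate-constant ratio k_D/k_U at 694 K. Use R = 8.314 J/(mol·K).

k_D/k_U = (A_D/A_U)·exp[−(E_D−E_U)/(RT)] = (A_D/A_U)·exp[(E_U−E_D)/(RT)].
(E_U−E_D)/(RT) = (91.2−138)×10³/(8.314×694) = -46800/5770 = -8.111.
k_D/k_U = (2.38×10^12/2.99×10^7)·exp(-8.111) = 79599 × 3.002×10^-4 = 23.9.

23.9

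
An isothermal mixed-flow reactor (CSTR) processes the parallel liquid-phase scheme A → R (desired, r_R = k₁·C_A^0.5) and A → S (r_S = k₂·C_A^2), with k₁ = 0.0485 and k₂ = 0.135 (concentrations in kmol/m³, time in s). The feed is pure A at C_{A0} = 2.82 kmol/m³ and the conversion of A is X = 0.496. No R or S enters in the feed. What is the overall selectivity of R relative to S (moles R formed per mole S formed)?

0.212

Exit C_A = C_{A0}(1−X) = 2.82×0.504 = 1.421 kmol/m³.
In a CSTR the entire volume is at exit conditions, so r_R = 0.0485×1.421^0.5 = 0.05782 and r_S = 0.135×1.421^2 = 0.2727.
Overall selectivity = C_R/C_S = r_Rτ/(r_Sτ) = r_R/r_S = 0.212.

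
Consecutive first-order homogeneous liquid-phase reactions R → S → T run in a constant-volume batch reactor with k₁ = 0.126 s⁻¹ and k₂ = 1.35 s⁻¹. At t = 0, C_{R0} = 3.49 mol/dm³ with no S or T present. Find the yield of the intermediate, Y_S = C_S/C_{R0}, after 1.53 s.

0.0718

Solving the coupled first-order balances gives C_S(t) = [k₁/(k₂−k₁)]·C_{R0}·(e^(−k₁t) − e^(−k₂t)).
e^(−k₁t) = e^(−0.126×1.53) = e^(−0.1928) = 0.8247; e^(−k₂t) = e^(−2.066) = 0.1268.
C_S = 0.126×3.49/(1.35−0.126) × (0.8247−0.1268) = 0.3593×0.6979 = 0.2507 mol/dm³.
Y_S = C_S/C_{R0} = 0.2507/3.49 = 0.0718.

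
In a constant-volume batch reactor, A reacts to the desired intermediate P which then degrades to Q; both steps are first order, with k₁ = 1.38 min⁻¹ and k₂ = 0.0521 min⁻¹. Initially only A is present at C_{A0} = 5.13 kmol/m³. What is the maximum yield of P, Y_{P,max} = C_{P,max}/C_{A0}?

0.879

At the optimum, C_{P,max}/C_{A0} = (k₁/k₂)^[k₂/(k₂−k₁)].
= (1.38/0.0521)^(0.0521/(0.0521−1.38)) = (26.49)^(-0.03923) = 0.8794.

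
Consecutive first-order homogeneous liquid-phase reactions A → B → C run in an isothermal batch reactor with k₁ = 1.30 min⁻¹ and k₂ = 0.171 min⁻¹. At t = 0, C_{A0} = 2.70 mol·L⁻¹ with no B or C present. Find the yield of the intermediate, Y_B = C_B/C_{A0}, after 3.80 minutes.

For first-order series with pure A initially, C_B(t) = k₁C_{A0}/(k₂−k₁)·(e^(−k₁t) − e^(−k₂t)).
e^(−k₁t) = e^(−1.30×3.80) = e^(−4.940) = 0.007155; e^(−k₂t) = e^(−0.6498) = 0.5222.
C_B = 1.30×2.70/(0.171−1.30) × (0.007155−0.5222) = (-3.109)×(-0.5150) = 1.601 mol·L⁻¹.
Y_B = C_B/C_{A0} = 1.601/2.70 = 0.593.

0.593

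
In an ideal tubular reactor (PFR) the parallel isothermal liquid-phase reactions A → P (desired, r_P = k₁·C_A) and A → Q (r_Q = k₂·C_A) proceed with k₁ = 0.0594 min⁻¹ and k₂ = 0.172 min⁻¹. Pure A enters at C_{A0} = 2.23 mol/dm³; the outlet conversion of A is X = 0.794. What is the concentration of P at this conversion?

C_A = C_{A0}(1−X) = 0.4594 mol/dm³.
Both paths are first order in A, so the instantaneous fraction to P is constant: dC_P/d(−C_A) = k₁/(k₁+k₂) = 0.2567.
C_P = 0.2567·(C_{A0}−C_A) = 0.2567×1.771 = 0.455 mol/dm³.

0.455 mol/dm³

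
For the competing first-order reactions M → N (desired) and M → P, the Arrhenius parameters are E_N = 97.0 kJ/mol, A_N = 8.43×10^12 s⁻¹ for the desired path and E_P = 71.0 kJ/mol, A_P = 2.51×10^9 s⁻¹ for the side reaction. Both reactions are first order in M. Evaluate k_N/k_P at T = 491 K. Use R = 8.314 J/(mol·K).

k_N/k_P = (A_N/A_P)·exp[−(E_N−E_P)/(RT)] = (A_N/A_P)·exp[(E_P−E_N)/(RT)].
(E_P−E_N)/(RT) = (71.0−97.0)×10³/(8.314×491) = -26000/4082 = -6.369.
k_N/k_P = (8.43×10^12/2.51×10^9)·exp(-6.369) = 3359 × 0.001714 = 5.76.
Since E_N > E_P, raising the temperature improves selectivity toward N.

5.76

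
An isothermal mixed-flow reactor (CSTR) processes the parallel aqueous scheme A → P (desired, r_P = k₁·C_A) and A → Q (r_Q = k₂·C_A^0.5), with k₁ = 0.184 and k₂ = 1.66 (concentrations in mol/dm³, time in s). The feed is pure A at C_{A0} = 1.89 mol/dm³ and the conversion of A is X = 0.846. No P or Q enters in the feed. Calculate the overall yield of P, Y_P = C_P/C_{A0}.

Exit C_A = C_{A0}(1−X) = 1.89×0.154 = 0.2911 mol/dm³.
Rates in a CSTR are evaluated at the outlet concentration: r_P = 0.184×0.2911 = 0.05356, r_Q = 1.66×0.2911^0.5 = 0.8956.
Fraction of consumed A going to P: r_P/(r_P+r_Q) = 0.05643.
C_P = 0.05643·C_{A0}·X = 0.05643×1.89×0.846 = 0.0902 mol/dm³; Y_P = C_P/C_{A0} = 0.0477.

0.0477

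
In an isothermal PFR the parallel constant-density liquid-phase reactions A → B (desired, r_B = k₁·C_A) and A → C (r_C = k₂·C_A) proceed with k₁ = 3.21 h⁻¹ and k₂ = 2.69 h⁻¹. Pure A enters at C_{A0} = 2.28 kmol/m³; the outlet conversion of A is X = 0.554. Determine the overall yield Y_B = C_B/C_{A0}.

0.301

C_A = C_{A0}(1−X) = 1.017 kmol/m³.
Both paths are first order in A, so the instantaneous fraction to B is constant: dC_B/d(−C_A) = k₁/(k₁+k₂) = 0.5441.
C_B = 0.5441·(C_{A0}−C_A) = 0.5441×1.263 = 0.687 kmol/m³.
Y_B = C_B/C_{A0} = 0.6872/2.28 = 0.301.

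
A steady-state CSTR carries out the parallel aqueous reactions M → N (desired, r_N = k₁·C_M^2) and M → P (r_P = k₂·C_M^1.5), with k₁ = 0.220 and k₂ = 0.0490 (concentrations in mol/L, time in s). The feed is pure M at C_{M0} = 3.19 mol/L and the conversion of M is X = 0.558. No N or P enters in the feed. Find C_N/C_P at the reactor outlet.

5.33

Exit C_M = C_{M0}(1−X) = 3.19×0.442 = 1.410 mol/L.
In a CSTR the entire volume is at exit conditions, so r_N = 0.220×1.410^2 = 0.4374 and r_P = 0.0490×1.410^1.5 = 0.08204.
Overall selectivity = C_N/C_P = r_Nτ/(r_Pτ) = r_N/r_P = 5.33.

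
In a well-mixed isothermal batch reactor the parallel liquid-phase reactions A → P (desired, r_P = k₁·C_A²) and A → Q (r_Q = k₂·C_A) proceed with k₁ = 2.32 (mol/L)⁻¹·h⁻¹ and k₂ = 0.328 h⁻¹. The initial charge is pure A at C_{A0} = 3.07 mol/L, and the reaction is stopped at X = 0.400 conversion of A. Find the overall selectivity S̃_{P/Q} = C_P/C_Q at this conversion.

17.0

C_A = C_{A0}(1−X) = 1.842 mol/L.
Along a PFR/batch, dC_Q/dC_A = −r_Q/(r_P+r_Q) = −k₂/(k₂+k₁·C_A).
Integrating from C_{A0} to C_A: C_Q = (0.328/2.32)·ln[(0.328+2.32·3.07)/(0.328+2.32·1.84)] = 0.1414·ln(7.450/4.601) = 0.06813 mol/L.
Then C_P = (C_{A0}−C_A) − C_Q = 1.228 − 0.06813 = 1.160 mol/L.
S̃_{P/Q} = C_P/C_Q = 1.160/0.06813 = 17.0.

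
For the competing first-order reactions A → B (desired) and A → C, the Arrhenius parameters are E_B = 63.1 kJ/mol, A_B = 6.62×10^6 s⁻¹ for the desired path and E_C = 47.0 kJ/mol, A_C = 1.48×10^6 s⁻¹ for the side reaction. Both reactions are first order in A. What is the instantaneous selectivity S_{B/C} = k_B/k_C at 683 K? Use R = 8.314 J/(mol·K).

0.263

Since both paths have the same order in A, the concentration cancels and S_{B/C} = k_B/k_C = (A_B/A_C)·exp[(E_C−E_B)/(RT)].
(E_C−E_B)/(RT) = (47.0−63.1)×10³/(8.314×683) = -16100/5678 = -2.835.
k_B/k_C = (6.62×10^6/1.48×10^6)·exp(-2.835) = 4.473 × 0.05870 = 0.263.
Since E_B > E_C, raising the temperature improves selectivity toward B.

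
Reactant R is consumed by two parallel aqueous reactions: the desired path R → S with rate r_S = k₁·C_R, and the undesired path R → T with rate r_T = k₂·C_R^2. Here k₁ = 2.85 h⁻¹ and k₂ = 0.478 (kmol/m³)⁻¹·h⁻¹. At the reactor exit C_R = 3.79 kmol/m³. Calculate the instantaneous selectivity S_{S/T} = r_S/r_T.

S_{S/T} = r_S/r_T = (k₁·C_R)/(k₂·C_R^2) = (k₁/k₂)·C_R⁻¹.
= (2.85×3.790) / (0.478×3.790^2) = 10.80/6.866 = 1.57.
The undesired path is higher order in R, so low C_R (CSTR or dilute feed) favours S.

1.57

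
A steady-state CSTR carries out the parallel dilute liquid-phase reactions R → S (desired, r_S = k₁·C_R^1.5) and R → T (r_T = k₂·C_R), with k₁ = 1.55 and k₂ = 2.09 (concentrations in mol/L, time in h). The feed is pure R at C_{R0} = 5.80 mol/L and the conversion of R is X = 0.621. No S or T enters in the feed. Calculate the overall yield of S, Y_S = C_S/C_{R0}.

0.325

Exit C_R = C_{R0}(1−X) = 5.80×0.379 = 2.198 mol/L.
In a CSTR the entire volume is at exit conditions, so r_S = 1.55×2.198^1.5 = 5.052 and r_T = 2.09×2.198 = 4.594.
Fraction of consumed R going to S: r_S/(r_S+r_T) = 0.5237.
C_S = 0.5237·C_{R0}·X = 0.5237×5.80×0.621 = 1.89 mol/L; Y_S = C_S/C_{R0} = 0.325.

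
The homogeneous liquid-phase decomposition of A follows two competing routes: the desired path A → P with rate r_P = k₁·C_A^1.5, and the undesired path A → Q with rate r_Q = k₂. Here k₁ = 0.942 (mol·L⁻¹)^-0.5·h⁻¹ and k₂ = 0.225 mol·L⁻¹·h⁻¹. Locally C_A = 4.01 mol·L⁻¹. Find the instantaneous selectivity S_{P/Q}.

33.6

S_{P/Q} = r_P/r_Q = (k₁·C_A^1.5)/(k₂) = (k₁/k₂)·C_A^1.5.
= (0.942×4.010^1.5) / (0.225) = 7.564/0.2250 = 33.6.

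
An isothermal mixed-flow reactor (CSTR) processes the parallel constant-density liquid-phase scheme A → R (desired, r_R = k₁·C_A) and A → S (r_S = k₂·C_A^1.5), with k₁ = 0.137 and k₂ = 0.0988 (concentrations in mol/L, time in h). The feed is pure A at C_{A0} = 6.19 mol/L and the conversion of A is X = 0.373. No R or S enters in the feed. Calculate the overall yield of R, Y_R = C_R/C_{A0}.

0.154

Exit C_A = C_{A0}(1−X) = 6.19×0.627 = 3.881 mol/L.
Rates in a CSTR are evaluated at the outlet concentration: r_R = 0.137×3.881 = 0.5317, r_S = 0.0988×3.881^1.5 = 0.7554.
Fraction of consumed A going to R: r_R/(r_R+r_S) = 0.4131.
C_R = 0.4131·C_{A0}·X = 0.4131×6.19×0.373 = 0.954 mol/L; Y_R = C_R/C_{A0} = 0.154.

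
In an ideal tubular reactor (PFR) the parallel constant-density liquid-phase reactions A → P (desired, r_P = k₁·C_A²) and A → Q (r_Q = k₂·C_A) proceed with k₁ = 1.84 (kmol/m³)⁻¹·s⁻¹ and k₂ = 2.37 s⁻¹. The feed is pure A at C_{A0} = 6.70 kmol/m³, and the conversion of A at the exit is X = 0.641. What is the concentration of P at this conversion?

3.30 kmol/m³

C_A = C_{A0}(1−X) = 2.405 kmol/m³.
Along a PFR/batch, dC_Q/dC_A = −r_Q/(r_P+r_Q) = −k₂/(k₂+k₁·C_A).
Integrating from C_{A0} to C_A: C_Q = (2.37/1.84)·ln[(2.37+1.84·6.70)/(2.37+1.84·2.41)] = 1.288·ln(14.70/6.796) = 0.9936 kmol/m³.
Then C_P = (C_{A0}−C_A) − C_Q = 4.295 − 0.9936 = 3.301 kmol/m³.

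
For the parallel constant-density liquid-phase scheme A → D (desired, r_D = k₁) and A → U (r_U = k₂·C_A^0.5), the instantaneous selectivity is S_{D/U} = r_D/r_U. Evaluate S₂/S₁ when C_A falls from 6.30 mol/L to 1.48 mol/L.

2.06

S_{D/U} = (k₁/k₂)·C_A^-0.5, so S₂/S₁ = (C_{A,2}/C_{A,1})^-0.5.
= (1.48/6.30)^(-0.5) = (0.2349)^(-0.5) = 2.06.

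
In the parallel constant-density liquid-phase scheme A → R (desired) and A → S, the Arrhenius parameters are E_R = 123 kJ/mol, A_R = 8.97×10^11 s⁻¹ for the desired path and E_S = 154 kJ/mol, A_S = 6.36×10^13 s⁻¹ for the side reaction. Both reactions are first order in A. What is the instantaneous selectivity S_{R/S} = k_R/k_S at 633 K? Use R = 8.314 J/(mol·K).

5.10

With equal orders, S_{R/S} = k_R/k_S = (A_R/A_S)·exp[(E_S−E_R)/(RT)].
(E_S−E_R)/(RT) = (154−123)×10³/(8.314×633) = 31000/5263 = 5.890.
k_R/k_S = (8.97×10^11/6.36×10^13)·exp(5.890) = 0.01410 × 361.6 = 5.10.
Since E_R < E_S, lowering the temperature improves selectivity toward R.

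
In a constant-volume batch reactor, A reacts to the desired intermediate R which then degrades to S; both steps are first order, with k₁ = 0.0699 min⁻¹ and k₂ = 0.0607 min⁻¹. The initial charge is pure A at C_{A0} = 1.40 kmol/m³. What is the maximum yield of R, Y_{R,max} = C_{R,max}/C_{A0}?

For a first-order series the maximum intermediate yield is C_{R,max}/C_{A0} = (k₁/k₂)^[k₂/(k₂−k₁)].
= (0.0699/0.0607)^(0.0607/(0.0607−0.0699)) = (1.152)^(-6.598) = 0.3941.

0.394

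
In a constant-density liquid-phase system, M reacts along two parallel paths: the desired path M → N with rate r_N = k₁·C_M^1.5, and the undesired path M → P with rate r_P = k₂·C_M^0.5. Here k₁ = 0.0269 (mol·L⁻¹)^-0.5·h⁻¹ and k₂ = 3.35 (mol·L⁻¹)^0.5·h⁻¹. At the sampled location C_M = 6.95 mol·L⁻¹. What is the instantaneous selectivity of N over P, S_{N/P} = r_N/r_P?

0.0558

S_{N/P} = r_N/r_P = (k₁·C_M^1.5)/(k₂·C_M^0.5) = (k₁/k₂)·C_M.
= (0.0269×6.950^1.5) / (3.35×6.950^0.5) = 0.4929/8.832 = 0.0558.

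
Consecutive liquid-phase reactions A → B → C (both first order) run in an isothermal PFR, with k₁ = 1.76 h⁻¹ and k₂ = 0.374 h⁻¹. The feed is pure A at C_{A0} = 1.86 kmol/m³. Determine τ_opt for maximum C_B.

The intermediate peaks when r₁ = r₂, i.e. k₁e^(−k₁τ) = k₂e^(−k₂τ), giving τ_opt = ln(k₂/k₁)/(k₂−k₁).
= ln(0.374/1.76)/(0.374−1.76) = ln(0.2125)/-1.386 = -1.549/-1.386 = 1.12 h.

1.12 h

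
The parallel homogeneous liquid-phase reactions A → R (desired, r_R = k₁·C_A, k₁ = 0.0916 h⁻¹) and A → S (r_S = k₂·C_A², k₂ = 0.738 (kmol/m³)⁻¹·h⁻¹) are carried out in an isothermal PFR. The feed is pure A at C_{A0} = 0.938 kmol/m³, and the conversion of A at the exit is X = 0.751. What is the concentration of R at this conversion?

C_A = C_{A0}(1−X) = 0.2336 kmol/m³.
Along a PFR/batch, dC_R/dC_A = −r_R/(r_R+r_S) = −k₁/(k₁+k₂·C_A).
Integrating from C_{A0} to C_A: C_R = (0.0916/0.738)·ln[(0.0916+0.738·0.938)/(0.0916+0.738·0.234)] = 0.1241·ln(0.7838/0.2640) = 0.1351 kmol/m³.

0.135 kmol/m³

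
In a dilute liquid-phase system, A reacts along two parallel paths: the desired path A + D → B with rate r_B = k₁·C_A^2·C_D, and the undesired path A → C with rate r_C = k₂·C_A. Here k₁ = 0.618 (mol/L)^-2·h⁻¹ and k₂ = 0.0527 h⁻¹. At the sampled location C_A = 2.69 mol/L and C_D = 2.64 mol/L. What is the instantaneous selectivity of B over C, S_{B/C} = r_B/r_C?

S_{B/C} = r_B/r_C = (k₁·C_A^2·C_D)/(k₂·C_A) = (k₁/k₂)·C_A·C_D.
= (0.618×2.690^2×2.640) / (0.0527×2.690) = 11.81/0.1418 = 83.3.

83.3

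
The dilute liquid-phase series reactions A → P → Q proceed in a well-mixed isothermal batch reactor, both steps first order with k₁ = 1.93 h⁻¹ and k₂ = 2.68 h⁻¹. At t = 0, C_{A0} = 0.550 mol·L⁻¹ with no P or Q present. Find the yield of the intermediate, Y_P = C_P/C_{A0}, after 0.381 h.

0.307

For first-order series with pure A initially, C_P(t) = k₁C_{A0}/(k₂−k₁)·(e^(−k₁t) − e^(−k₂t)).
e^(−k₁t) = e^(−1.93×0.381) = e^(−0.7353) = 0.4793; e^(−k₂t) = e^(−1.021) = 0.3602.
C_P = 1.93×0.550/(2.68−1.93) × (0.4793−0.3602) = 1.415×0.1191 = 0.1686 mol·L⁻¹.
Y_P = C_P/C_{A0} = 0.1686/0.550 = 0.307.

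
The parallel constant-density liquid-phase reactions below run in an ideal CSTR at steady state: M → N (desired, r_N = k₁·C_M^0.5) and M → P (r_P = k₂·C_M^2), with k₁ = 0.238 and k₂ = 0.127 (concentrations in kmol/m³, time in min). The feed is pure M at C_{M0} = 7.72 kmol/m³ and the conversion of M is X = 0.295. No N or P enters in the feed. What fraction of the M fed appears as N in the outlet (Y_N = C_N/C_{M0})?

Exit C_M = C_{M0}(1−X) = 7.72×0.705 = 5.443 kmol/m³.
A CSTR operates uniformly at the exit composition, giving r_N = 0.5552 and r_P = 3.762 (each k·C_M^n at C_M = 5.443).
Fraction of consumed M going to N: r_N/(r_N+r_P) = 0.1286.
C_N = 0.1286·C_{M0}·X = 0.1286×7.72×0.295 = 0.293 kmol/m³; Y_N = C_N/C_{M0} = 0.0379.

0.0379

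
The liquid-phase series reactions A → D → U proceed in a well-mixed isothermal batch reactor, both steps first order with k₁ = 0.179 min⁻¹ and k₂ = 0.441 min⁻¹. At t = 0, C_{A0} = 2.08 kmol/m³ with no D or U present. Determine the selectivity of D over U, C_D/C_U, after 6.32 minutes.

0.357

The intermediate concentration in a first-order A→B→C sequence is C_D = k₁C_{A0}(e^(−k₁t) − e^(−k₂t))/(k₂−k₁).
e^(−k₁t) = e^(−0.179×6.32) = e^(−1.131) = 0.3226; e^(−k₂t) = e^(−2.787) = 0.06160.
C_D = 0.179×2.08/(0.441−0.179) × (0.3226−0.06160) = 1.421×0.2610 = 0.3709 kmol/m³.
C_A = C_{A0}e^(−k₁t) = 0.6710 kmol/m³, so C_U = C_{A0}−C_A−C_D = 1.038 kmol/m³; C_D/C_U = 0.357.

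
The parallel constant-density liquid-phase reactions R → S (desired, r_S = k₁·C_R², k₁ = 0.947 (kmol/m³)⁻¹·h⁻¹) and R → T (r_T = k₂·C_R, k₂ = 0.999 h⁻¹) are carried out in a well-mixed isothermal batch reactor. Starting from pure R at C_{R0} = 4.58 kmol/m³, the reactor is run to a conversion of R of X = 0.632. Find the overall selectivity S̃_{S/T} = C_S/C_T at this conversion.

C_R = C_{R0}(1−X) = 1.685 kmol/m³.
Along a PFR/batch, dC_T/dC_R = −r_T/(r_S+r_T) = −k₂/(k₂+k₁·C_R).
Integrating from C_{R0} to C_R: C_T = (0.999/0.947)·ln[(0.999+0.947·4.58)/(0.999+0.947·1.69)] = 1.055·ln(5.336/2.595) = 0.7605 kmol/m³.
Then C_S = (C_{R0}−C_R) − C_T = 2.895 − 0.7605 = 2.134 kmol/m³.
S̃_{S/T} = C_S/C_T = 2.134/0.7605 = 2.81.

2.81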